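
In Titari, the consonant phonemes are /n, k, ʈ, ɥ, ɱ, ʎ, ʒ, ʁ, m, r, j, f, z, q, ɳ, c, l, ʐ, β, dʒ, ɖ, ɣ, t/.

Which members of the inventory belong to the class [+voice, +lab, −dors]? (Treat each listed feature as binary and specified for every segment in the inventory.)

ɱ, m, β

Eliminate segments failing any feature: /n, ʎ, ʒ, ʁ, r, j, z, ɳ, l, ʐ, dʒ, ɖ, ɣ/ are [−labial]; /k, ʈ, f, q, c, t/ are [−voice]; /ɥ/ is [+dorsal]. The remaining /ɱ, m, β/ satisfy [+voice], [+labial], [−dorsal].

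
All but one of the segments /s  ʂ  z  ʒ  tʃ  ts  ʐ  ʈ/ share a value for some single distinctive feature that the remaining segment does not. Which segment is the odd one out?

ʈ

[strident] groups all but one: /ʐ, z, tʃ, ʒ, s, ʂ, ts/ share [+strident] while /ʈ/ (voiceless retroflex stop) alone is [−strident]. Removing any other segment would not leave a single-feature class that excludes it.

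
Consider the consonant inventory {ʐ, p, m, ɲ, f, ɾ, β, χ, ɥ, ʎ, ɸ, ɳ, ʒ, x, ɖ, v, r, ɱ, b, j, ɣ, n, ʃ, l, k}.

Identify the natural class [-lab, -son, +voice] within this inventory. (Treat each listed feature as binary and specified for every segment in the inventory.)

First, the [-labial] segments are /ʐ, ɲ, ɾ, χ, ʎ, ɳ, ʒ, x, ɖ, r, j, ɣ, n, ʃ, l, k/.
Among these, [-sonorant] gives /ʐ, χ, ʒ, x, ɖ, ɣ, ʃ, k/.
Within that set, [+voice] leaves /ʐ, ʒ, ɖ, ɣ/.

ʐ, ʒ, ɖ, ɣ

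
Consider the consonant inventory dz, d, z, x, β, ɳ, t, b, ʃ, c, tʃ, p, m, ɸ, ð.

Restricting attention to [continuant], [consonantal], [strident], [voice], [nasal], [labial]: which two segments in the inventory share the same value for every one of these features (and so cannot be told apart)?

c, t

/c/ (voiceless palatal stop) and /t/ (voiceless alveolar stop) are both [-continuant], [+consonantal], [-strident], [-voice], [-nasal], [-labial], so none of the listed features separates them. (They do differ in [dorsal], which is not among the given features.) Every other pair in the inventory differs on at least one listed feature.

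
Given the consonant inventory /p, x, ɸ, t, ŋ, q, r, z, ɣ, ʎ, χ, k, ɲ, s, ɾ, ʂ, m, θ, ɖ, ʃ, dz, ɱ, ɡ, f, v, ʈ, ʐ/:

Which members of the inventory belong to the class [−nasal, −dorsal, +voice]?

Checking each segment against [−nasal], [−dorsal], [+voice]: /r/ (alveolar trill), /z/ (voiced alveolar fricative), /ɾ/ (alveolar tap), /ɖ/ (voiced retroflex stop), /dz/ (voiced alveolar affricate), /v/ (voiced labiodental fricative), among others, satisfy every feature; every other segment in the inventory fails at least one.

r, z, ɾ, ɖ, dz, v, ʐ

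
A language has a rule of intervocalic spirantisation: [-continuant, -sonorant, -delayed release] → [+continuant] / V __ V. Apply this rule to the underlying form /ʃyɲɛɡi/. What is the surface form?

/ɡ/ satisfies [-continuant, -sonorant, -delayed release] and sits in V __ V. The [+continuant] counterpart of the voiced velar stop is /ɣ/. Other segments in /ʃyɲɛɡi/ either fail the structural description or are not in the environment, so the surface form is [ʃyɲɛɣi].

[ʃyɲɛɣi]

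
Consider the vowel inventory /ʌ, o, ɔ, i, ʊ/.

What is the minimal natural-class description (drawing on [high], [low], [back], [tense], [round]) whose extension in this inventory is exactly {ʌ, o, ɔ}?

/ʌ, o, ɔ/ are exactly the [-high] segments in the inventory, so a single feature suffices.

[-high]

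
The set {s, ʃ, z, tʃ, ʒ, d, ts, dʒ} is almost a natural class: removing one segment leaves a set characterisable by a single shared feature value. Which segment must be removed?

The remaining segments after removing /d/ share [+strident]; /d/ (voiced alveolar stop) is [-strident]. For every other candidate removal, the leftover set fails to share any single feature value that the removed segment lacks.

d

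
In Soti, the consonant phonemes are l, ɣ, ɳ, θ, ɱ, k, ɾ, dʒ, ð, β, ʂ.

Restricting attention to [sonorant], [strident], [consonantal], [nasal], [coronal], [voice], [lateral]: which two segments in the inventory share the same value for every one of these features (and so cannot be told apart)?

ɣ, β

Both /ɣ/ and /β/ are [−sonorant], [−strident], [+consonantal], [−nasal], [−coronal], [+voice], [−lateral]. Since the list omits [labial] and [dorsal] — which do distinguish the voiced velar fricative from the voiced bilabial fricative — this pair collapses; all other pairs remain distinct.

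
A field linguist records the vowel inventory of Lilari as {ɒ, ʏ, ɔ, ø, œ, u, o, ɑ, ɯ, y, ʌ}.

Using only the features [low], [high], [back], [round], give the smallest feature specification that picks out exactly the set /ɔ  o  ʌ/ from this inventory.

The class [−high], [−low], [+back] has exactly /ɔ, o, ʌ/ as its extension in this inventory. No smaller conjunction from the listed features achieves this: [−low, +back] alone would also admit /u, ɯ/; [−high, +back] alone would also admit /ɒ, ɑ/; [−high, −low] alone would also admit /ø, œ/; and checking the remaining two-feature bundles turns up none with this extension.

[−high, −low, +back]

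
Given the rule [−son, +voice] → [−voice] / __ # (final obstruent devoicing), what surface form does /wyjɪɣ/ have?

[wyjɪx]

/ɣ/ satisfies [−son, +voice] and sits in __ #. The [−voice] counterpart of the voiced velar fricative is /x/. Other segments in /wyjɪɣ/ either fail the structural description or are not in the environment, so the surface form is [wyjɪx].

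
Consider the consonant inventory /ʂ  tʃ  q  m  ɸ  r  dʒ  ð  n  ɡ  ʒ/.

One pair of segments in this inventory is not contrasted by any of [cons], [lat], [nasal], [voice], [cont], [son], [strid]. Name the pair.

On the given features, /m/ and /n/ have an identical profile: [+consonantal], [−lateral], [+nasal], [+voice], [−continuant], [+sonorant], [−strident]. No other two segments in the inventory coincide on all 7 features. (They do differ in [labial] and [coronal], which are not among the given features.)

m, n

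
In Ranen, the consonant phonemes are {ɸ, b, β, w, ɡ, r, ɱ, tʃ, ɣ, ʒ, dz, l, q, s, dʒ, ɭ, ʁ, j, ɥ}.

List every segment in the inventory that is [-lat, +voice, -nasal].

Checking each segment against [-lateral], [+voice], [-nasal]: /b/ (voiced bilabial stop), /β/ (voiced bilabial fricative), /w/ (labial-velar glide), /ɡ/ (voiced velar stop), /r/ (alveolar trill), /ɣ/ (voiced velar fricative), among others, satisfy every feature; every other segment in the inventory fails at least one.

b, β, w, ɡ, r, ɣ, ʒ, dz, dʒ, ʁ, j, ɥ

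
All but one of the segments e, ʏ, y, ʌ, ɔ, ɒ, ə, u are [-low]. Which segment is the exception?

ɒ

Every segment except /ɒ/ is [-low]. /ɒ/ (low back rounded vowel) is [+low], so it is the exception.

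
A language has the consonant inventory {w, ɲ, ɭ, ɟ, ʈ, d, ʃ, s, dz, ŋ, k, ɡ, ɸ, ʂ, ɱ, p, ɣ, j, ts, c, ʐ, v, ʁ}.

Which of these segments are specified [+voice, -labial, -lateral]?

The [+voice] segments are /w, ɲ, ɭ, ɟ, d, dz, ŋ, ɡ, ɱ, ɣ, j, ʐ, v, ʁ/.
Then [-labial] gives /ɲ, ɭ, ɟ, d, dz, ŋ, ɡ, ɣ, j, ʐ, ʁ/.
Within that set, [-lateral] leaves /ɲ, ɟ, d, dz, ŋ, ɡ, ɣ, j, ʐ, ʁ/.

ɲ, ɟ, d, dz, ŋ, ɡ, ɣ, j, ʐ, ʁ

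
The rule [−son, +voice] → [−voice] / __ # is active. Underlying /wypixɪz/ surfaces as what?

The only segment in the rule's environment that also matches [−son, +voice] is /z/. Applying [−voice] turns the voiced alveolar fricative into /s/ (voiceless alveolar fricative), giving [wypixɪs].

[wypixɪs]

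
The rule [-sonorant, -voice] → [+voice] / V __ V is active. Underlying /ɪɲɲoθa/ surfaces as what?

Only /θ/ occurs between two vowels (/o/ __ /a/) and matches the structural description. It is a voiceless dental fricative, so [-sonorant, -voice] holds; changing it to [+voice] with all other features held fixed yields /ð/ (voiced dental fricative). No other segment meets both the structural description and the environment, so the output is [ɪɲɲoða].

[ɪɲɲoða]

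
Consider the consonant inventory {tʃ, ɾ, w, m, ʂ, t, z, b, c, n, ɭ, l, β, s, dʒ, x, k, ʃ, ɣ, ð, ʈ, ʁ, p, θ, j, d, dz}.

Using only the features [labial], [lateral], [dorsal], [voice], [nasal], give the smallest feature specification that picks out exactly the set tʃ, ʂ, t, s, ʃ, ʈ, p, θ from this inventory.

The class [-voice], [-dorsal] has exactly /tʃ, ʂ, t, s, ʃ, ʈ, p, θ/ as its extension in this inventory. No smaller conjunction from the listed features achieves this: [-dorsal] alone would also admit /ɾ, m, z, b, …/; [-voice] alone would also admit /c, x, k/; and checking the remaining single features turns up none with this extension.

[-voice, -dorsal]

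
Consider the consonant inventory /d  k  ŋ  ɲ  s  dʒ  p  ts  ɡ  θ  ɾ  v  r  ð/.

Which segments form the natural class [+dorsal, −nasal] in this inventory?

Among the inventory, the [+dorsal] segments are /k, ŋ, ɲ, ɡ/.
Then [−nasal] leaves /k, ɡ/.

k, ɡ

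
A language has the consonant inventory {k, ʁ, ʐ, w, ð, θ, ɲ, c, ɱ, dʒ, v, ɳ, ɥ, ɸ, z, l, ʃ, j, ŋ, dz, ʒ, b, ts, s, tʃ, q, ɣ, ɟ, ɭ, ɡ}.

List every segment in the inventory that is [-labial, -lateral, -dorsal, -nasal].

ʐ, ð, θ, dʒ, z, ʃ, dz, ʒ, ts, s, tʃ

The [-labial] segments are /k, ʁ, ʐ, ð, θ, ɲ, c, dʒ, ɳ, z, l, ʃ, j, ŋ, dz, ʒ, ts, s, tʃ, q, ɣ, ɟ, ɭ, ɡ/.
Then [-lateral] gives /k, ʁ, ʐ, ð, θ, ɲ, c, dʒ, ɳ, z, ʃ, j, ŋ, dz, ʒ, ts, s, tʃ, q, ɣ, ɟ, ɡ/.
Intersecting with [-dorsal] gives /ʐ, ð, θ, dʒ, ɳ, z, ʃ, dz, ʒ, ts, s, tʃ/.
Intersecting with [-nasal] leaves /ʐ, ð, θ, dʒ, z, ʃ, dz, ʒ, ts, s, tʃ/.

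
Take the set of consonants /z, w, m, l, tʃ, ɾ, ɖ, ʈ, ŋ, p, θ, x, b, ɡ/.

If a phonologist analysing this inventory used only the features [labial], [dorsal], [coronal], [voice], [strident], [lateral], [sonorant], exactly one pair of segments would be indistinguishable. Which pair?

Both /ʈ/ and /θ/ are [−labial], [−dorsal], [+coronal], [−voice], [−strident], [−lateral], [−sonorant]. Since the list omits [continuant], [anterior] and [distributed] — which do distinguish the voiceless retroflex stop from the voiceless dental fricative — this pair collapses; all other pairs remain distinct.

ʈ, θ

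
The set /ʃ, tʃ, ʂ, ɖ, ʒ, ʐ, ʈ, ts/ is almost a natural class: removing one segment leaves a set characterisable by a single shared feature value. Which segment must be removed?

[anterior] groups all but one: /ʈ, ʐ, ʒ, ʃ, tʃ, ɖ, ʂ/ share [-anterior] while /ts/ (voiceless alveolar affricate) alone is [+anterior]. Removing any other segment would not leave a single-feature class that excludes it.

ts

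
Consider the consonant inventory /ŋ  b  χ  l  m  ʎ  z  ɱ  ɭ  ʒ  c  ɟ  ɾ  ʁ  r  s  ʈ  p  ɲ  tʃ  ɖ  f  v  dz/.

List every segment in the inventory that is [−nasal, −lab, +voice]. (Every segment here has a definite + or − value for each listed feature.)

l, ʎ, z, ɭ, ʒ, ɟ, ɾ, ʁ, r, ɖ, dz

First, the [−nasal] segments are /b, χ, l, ʎ, z, ɭ, ʒ, c, ɟ, ɾ, ʁ, r, s, ʈ, p, tʃ, ɖ, f, v, dz/.
Intersecting with [−labial] gives /χ, l, ʎ, z, ɭ, ʒ, c, ɟ, ɾ, ʁ, r, s, ʈ, tʃ, ɖ, dz/.
Among these, [+voice] leaves /l, ʎ, z, ɭ, ʒ, ɟ, ɾ, ʁ, r, ɖ, dz/.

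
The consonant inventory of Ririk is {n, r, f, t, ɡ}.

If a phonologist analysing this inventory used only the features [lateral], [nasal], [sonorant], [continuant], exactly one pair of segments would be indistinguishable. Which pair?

t, ɡ

Both /t/ and /ɡ/ are [-lateral], [-nasal], [-sonorant], [-continuant]. Since the list omits [voice], [coronal] and [dorsal] — which do distinguish the voiceless alveolar stop from the voiced velar stop — this pair collapses; all other pairs remain distinct.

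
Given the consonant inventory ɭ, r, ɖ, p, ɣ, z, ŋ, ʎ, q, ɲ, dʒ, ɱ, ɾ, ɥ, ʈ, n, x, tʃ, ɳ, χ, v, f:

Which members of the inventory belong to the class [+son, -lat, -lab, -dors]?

r, ɾ, n, ɳ

Checking each segment against [+sonorant], [-lateral], [-labial], [-dorsal]: /r/ (alveolar trill), /ɾ/ (alveolar tap), /n/ (alveolar nasal), /ɳ/ (retroflex nasal) satisfy every feature; every other segment in the inventory fails at least one.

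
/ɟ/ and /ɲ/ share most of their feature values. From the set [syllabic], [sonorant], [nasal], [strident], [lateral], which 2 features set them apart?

The two segments share [−syllabic], [−strident], [−lateral]. The only features from the list on which they differ: /ɟ/ is [−sonorant] while /ɲ/ is [+sonorant]; /ɟ/ is [−nasal] while /ɲ/ is [+nasal].

[sonorant], [nasal]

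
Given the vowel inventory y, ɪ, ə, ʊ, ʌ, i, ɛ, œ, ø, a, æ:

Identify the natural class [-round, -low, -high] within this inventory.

Among the inventory, the [-round] segments are /ɪ, ə, ʌ, i, ɛ, a, æ/.
Among these, [-low] gives /ɪ, ə, ʌ, i, ɛ/.
Within that set, [-high] leaves /ə, ʌ, ɛ/.

ə, ʌ, ɛ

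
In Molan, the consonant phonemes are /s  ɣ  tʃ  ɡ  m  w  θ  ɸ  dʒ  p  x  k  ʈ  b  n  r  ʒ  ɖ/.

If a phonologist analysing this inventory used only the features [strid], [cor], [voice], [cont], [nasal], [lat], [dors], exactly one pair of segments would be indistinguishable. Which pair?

w, ɣ

/w/ (labial-velar glide) and /ɣ/ (voiced velar fricative) are both [−strident], [−coronal], [+voice], [+continuant], [−nasal], [−lateral], [+dorsal], so none of the listed features separates them. (They do differ in [sonorant], [labial] and [round], which are not among the given features.) Every other pair in the inventory differs on at least one listed feature.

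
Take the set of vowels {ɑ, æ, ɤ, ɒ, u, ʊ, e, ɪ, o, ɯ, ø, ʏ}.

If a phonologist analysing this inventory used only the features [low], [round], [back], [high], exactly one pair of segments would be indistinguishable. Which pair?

u, ʊ

Both /u/ and /ʊ/ are [−low], [+round], [+back], [+high]. Since the list omits [tense] — which does distinguish the high back rounded tense vowel from the high back rounded lax vowel — this pair collapses; all other pairs remain distinct.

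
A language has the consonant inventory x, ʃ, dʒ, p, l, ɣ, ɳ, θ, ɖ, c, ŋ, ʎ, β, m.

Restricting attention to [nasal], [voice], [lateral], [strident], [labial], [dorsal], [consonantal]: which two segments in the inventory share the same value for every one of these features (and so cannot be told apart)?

/x/ (voiceless velar fricative) and /c/ (voiceless palatal stop) are both [−nasal], [−voice], [−lateral], [−strident], [−labial], [+dorsal], [+consonantal], so none of the listed features separates them. (They do differ in [continuant] and [back], which are not among the given features.) Every other pair in the inventory differs on at least one listed feature.

x, c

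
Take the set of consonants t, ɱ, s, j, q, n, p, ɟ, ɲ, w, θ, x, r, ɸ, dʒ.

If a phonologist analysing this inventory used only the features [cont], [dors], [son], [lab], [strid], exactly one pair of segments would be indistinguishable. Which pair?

q, ɟ

Both /q/ and /ɟ/ are [−continuant], [+dorsal], [−sonorant], [−labial], [−strident]. Since the list omits [voice], [high] and [back] — which do distinguish the voiceless uvular stop from the voiced palatal stop — this pair collapses; all other pairs remain distinct.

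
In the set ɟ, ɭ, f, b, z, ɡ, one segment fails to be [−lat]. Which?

/ɟ, ɡ, z, b, f/ are all [−lateral]; /ɭ/ (retroflex lateral approximant) is [+lateral].

ɭ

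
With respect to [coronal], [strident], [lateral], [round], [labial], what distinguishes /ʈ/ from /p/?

/ʈ/ is the voiceless retroflex stop and /p/ is the voiceless bilabial stop. Both are [-strident], [-lateral], [-round]. /ʈ/ is [-labial] while /p/ is [+labial]; /ʈ/ is [+coronal] while /p/ is [-coronal], so the distinguishing features are [labial], [coronal].

[labial], [coronal]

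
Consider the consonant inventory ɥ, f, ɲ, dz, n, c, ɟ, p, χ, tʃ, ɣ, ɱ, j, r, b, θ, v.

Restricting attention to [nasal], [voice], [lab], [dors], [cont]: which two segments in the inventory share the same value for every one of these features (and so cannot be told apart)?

ɣ, j

On the given features, /ɣ/ and /j/ have an identical profile: [−nasal], [+voice], [−labial], [+dorsal], [+continuant]. No other two segments in the inventory coincide on all 5 features. (They do differ in [sonorant] and [back], which are not among the given features.)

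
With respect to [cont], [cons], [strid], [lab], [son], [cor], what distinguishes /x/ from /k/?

[continuant]

/x/ (voiceless velar fricative) and /k/ (voiceless velar stop) agree on [+consonantal], [-strident], [-labial], [-sonorant], [-coronal]. They differ on [continuant] (/x/ [+], /k/ [-]).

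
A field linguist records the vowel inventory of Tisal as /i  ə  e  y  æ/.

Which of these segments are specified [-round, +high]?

Checking each segment against [-round], [+high]: /i/ (high front unrounded tense vowel) satisfies every feature; every other segment in the inventory fails at least one.

i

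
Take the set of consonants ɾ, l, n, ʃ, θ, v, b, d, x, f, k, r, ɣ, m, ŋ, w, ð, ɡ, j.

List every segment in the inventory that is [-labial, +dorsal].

The [-labial] segments are /ɾ, l, n, ʃ, θ, d, x, k, r, ɣ, ŋ, ð, ɡ, j/.
Intersecting with [+dorsal] leaves /x, k, ɣ, ŋ, ɡ, j/.

x, k, ɣ, ŋ, ɡ, j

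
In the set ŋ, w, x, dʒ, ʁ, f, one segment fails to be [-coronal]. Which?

dʒ

Every segment except /dʒ/ is [-coronal]. /dʒ/ (voiced postalveolar affricate) is [+coronal], so it is the exception.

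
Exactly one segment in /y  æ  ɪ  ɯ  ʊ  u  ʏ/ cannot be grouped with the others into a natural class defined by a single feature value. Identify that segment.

æ

/ʏ, ɯ, ɪ, y, ʊ, u/ are all [+high], but /æ/ (low front unrounded vowel) is [−high]. No other single segment can be removed to leave a set sharing one feature value that the removed segment lacks, so /æ/ is the odd one out.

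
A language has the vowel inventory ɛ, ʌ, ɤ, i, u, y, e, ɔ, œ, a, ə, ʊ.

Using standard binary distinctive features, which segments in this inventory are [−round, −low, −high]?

ɛ, ʌ, ɤ, e, ə

Checking each segment against [−round], [−low], [−high]: /ɛ/ (mid front unrounded lax vowel), /ʌ/ (mid back unrounded lax vowel), /ɤ/ (mid back unrounded tense vowel), /e/ (mid front unrounded tense vowel), /ə/ (mid central vowel (schwa)) satisfy every feature; every other segment in the inventory fails at least one.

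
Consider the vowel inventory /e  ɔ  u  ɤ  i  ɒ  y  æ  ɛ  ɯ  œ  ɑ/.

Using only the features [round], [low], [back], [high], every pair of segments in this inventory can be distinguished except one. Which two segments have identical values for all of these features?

e, ɛ

On the given features, /e/ and /ɛ/ have an identical profile: [-round], [-low], [-back], [-high]. No other two segments in the inventory coincide on all 4 features. (They do differ in [tense], which is not among the given features.)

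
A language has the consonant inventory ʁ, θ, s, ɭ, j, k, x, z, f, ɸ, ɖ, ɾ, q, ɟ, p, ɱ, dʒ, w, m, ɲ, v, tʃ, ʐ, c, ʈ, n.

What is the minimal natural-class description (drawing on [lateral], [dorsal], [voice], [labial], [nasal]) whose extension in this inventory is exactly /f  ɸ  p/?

The class [−voice], [+labial] has exactly /f, ɸ, p/ as its extension in this inventory. No smaller conjunction from the listed features achieves this: [+labial] alone would also admit /ɱ, w, m, v/; [−voice] alone would also admit /θ, s, k, x, …/; and checking the remaining single features turns up none with this extension.

[−voice, +labial]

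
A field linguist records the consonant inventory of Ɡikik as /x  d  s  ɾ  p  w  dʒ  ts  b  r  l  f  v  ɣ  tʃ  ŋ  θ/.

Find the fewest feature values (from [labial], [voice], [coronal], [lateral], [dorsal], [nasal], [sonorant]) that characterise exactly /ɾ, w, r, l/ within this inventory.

/ɾ, w, r, l/ are all [+sonorant], [−nasal], and no other segment in the inventory matches both values. Dropping any one of them over-generates: [−nasal] alone would also admit /x, d, s, p, …/; [+sonorant] alone would also admit /ŋ/. No other single listed feature picks out exactly this set either, so fewer than two features will not do.

[+sonorant, −nasal]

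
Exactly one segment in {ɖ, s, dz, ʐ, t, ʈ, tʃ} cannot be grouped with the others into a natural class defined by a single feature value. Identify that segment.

[distributed] groups all but one: /dz, ʐ, t, s, ɖ, ʈ/ share [−distributed] while /tʃ/ (voiceless postalveolar affricate) alone is [+distributed]. Removing any other segment would not leave a single-feature class that excludes it.

tʃ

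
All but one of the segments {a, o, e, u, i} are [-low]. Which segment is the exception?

/e, u, o, i/ are all [-low]; /a/ (low unrounded vowel) is [+low].

a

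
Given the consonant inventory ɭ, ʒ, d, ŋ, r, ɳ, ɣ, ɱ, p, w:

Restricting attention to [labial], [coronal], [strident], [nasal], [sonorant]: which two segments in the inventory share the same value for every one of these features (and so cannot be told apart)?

ɭ, r

Both /ɭ/ and /r/ are [−labial], [+coronal], [−strident], [−nasal], [+sonorant]. Since the list omits [lateral] and [anterior] — which do distinguish the retroflex lateral approximant from the alveolar trill — this pair collapses; all other pairs remain distinct.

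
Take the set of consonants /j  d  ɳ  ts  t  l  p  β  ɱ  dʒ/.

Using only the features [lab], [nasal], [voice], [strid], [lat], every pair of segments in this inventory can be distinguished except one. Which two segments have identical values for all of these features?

On the given features, /j/ and /d/ have an identical profile: [−labial], [−nasal], [+voice], [−strident], [−lateral]. No other two segments in the inventory coincide on all 5 features. (They do differ in [sonorant], [continuant] and [dorsal], which are not among the given features.)

j, d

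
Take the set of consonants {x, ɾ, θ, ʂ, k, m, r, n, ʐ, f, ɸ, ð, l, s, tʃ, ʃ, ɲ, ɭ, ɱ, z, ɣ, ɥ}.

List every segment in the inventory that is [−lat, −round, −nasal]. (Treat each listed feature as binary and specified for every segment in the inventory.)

x, ɾ, θ, ʂ, k, r, ʐ, f, ɸ, ð, s, tʃ, ʃ, z, ɣ

Checking each segment against [−lateral], [−round], [−nasal]: /x/ (voiceless velar fricative), /ɾ/ (alveolar tap), /θ/ (voiceless dental fricative), /ʂ/ (voiceless retroflex fricative), /k/ (voiceless velar stop), /r/ (alveolar trill), among others, satisfy every feature; every other segment in the inventory fails at least one.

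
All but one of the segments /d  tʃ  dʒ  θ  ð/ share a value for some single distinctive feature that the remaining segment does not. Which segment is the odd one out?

/θ, tʃ, dʒ, ð/ are all [+distributed], but /d/ (voiced alveolar stop) is [−distributed]. No other single segment can be removed to leave a set sharing one feature value that the removed segment lacks, so /d/ is the odd one out.

d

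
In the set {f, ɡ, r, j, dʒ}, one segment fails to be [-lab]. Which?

Every segment except /f/ is [-labial]. /f/ (voiceless labiodental fricative) is [+labial], so it is the exception.

f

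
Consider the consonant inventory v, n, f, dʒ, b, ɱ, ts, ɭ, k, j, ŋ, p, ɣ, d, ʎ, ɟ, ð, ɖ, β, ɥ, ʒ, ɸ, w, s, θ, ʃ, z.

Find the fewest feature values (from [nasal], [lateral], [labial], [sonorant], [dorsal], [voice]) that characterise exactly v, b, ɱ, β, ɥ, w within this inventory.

/v, b, ɱ, β, ɥ, w/ are all [+voice], [+labial], and no other segment in the inventory matches both values. Dropping any one of them over-generates: [+labial] alone would also admit /f, p, ɸ/; [+voice] alone would also admit /n, dʒ, ɭ, j, …/. No other single listed feature picks out exactly this set either, so fewer than two features will not do.

[+voice, +labial]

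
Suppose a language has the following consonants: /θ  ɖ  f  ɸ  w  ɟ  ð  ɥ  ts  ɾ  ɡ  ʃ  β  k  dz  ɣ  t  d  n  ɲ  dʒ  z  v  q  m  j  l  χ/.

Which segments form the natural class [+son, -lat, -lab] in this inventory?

ɾ, n, ɲ, j

Eliminate segments failing any feature: /θ, ɖ, f, ɸ, ɟ, ð, ts, ɡ, ʃ, β, k, dz, ɣ, t, d, dʒ, z, v, q, χ/ are [-sonorant]; /w, ɥ, m/ are [+labial]; /l/ is [+lateral]. The remaining /ɾ, n, ɲ, j/ satisfy [+sonorant], [-lateral], [-labial].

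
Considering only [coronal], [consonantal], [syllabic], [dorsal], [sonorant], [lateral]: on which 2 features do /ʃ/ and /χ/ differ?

/ʃ/ is the voiceless postalveolar fricative and /χ/ is the voiceless uvular fricative. Both are [+consonantal], [−syllabic], [−sonorant], [−lateral]. /ʃ/ is [+coronal] while /χ/ is [−coronal]; /ʃ/ is [−dorsal] while /χ/ is [+dorsal], so the distinguishing features are [coronal], [dorsal].

[coronal], [dorsal]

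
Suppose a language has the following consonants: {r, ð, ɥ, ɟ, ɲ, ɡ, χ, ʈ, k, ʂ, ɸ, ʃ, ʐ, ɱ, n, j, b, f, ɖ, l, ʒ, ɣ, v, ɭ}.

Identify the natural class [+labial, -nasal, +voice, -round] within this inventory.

The [+labial] segments are /ɥ, ɸ, ɱ, b, f, v/.
Intersecting with [-nasal] gives /ɥ, ɸ, b, f, v/.
Of those, [+voice] gives /ɥ, b, v/.
Intersecting with [-round] leaves /b, v/.

b, v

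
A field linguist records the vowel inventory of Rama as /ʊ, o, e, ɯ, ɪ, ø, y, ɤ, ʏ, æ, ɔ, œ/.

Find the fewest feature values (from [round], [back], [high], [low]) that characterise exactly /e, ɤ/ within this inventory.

[−high, −low, −round]

/e, ɤ/ are all [−high], [−low], [−round], and no other segment in the inventory matches all three values. Dropping any one of them over-generates: [−low, −round] alone would also admit /ɯ, ɪ/; [−high, −round] alone would also admit /æ/; [−high, −low] alone would also admit /o, ø, ɔ, œ/. No other combination of two listed features picks out exactly this set either, so fewer than three features will not do.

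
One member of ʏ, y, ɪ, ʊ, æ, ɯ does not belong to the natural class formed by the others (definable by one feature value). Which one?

[high] (equivalently [low]) groups all but one: /ʊ, ɯ, y, ʏ, ɪ/ share [+high] while /æ/ (low front unrounded vowel) alone is [-high]. Removing any other segment would not leave a single-feature class that excludes it.

æ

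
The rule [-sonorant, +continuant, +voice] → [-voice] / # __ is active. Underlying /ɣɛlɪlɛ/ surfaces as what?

/ɣ/ satisfies [-sonorant, +continuant, +voice] and sits in # __. The [-voice] counterpart of the voiced velar fricative is /x/. Other segments in /ɣɛlɪlɛ/ either fail the structural description or are not in the environment, so the surface form is [xɛlɪlɛ].

[xɛlɪlɛ]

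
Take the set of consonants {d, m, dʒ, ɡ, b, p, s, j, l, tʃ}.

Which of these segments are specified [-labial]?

The [-labial] segments here are /d, dʒ, ɡ, s, j, l, tʃ/; the remaining /m, b, p/ are [+labial].

d, dʒ, ɡ, s, j, l, tʃ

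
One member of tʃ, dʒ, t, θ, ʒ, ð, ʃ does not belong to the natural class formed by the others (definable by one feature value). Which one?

The remaining segments after removing /t/ share [+distributed]; /t/ (voiceless alveolar stop) is [−distributed]. For every other candidate removal, the leftover set fails to share any single feature value that the removed segment lacks.

t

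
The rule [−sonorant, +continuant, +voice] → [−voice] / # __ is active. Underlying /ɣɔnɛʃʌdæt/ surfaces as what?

[xɔnɛʃʌdæt]

The only segment in the rule's environment that also matches [−sonorant, +continuant, +voice] is /ɣ/. Applying [−voice] turns the voiced velar fricative into /x/ (voiceless velar fricative), giving [xɔnɛʃʌdæt].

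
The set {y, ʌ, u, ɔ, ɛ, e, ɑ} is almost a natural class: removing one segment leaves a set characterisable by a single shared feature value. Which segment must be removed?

ɑ

The remaining segments after removing /ɑ/ share [-low]; /ɑ/ (low back unrounded vowel) is [+low]. For every other candidate removal, the leftover set fails to share any single feature value that the removed segment lacks.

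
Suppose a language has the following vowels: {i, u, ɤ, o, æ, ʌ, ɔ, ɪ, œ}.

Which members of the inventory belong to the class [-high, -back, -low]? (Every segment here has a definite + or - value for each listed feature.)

œ

The [-high] segments are /ɤ, o, æ, ʌ, ɔ, œ/.
Intersecting with [-back] gives /æ, œ/.
Among these, [-low] leaves /œ/.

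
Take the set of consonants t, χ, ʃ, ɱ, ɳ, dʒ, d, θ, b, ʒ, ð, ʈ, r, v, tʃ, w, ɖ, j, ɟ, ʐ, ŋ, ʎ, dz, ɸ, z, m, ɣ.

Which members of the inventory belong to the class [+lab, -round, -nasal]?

Eliminate segments failing any feature: /t, χ, ʃ, ɳ, dʒ, d, θ, ʒ, ð, ʈ, r, tʃ, ɖ, j, ɟ, ʐ, ŋ, ʎ, dz, z, ɣ/ are [-labial]; /ɱ, m/ are [+nasal]; /w/ is [+round]. The remaining /b, v, ɸ/ satisfy [+labial], [-round], [-nasal].

b, v, ɸ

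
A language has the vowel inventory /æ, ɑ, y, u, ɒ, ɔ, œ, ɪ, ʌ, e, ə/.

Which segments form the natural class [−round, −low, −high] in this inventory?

Eliminate segments failing any feature: /æ, ɑ/ are [+low]; /y, u, ɒ, ɔ, œ/ are [+round]; /ɪ/ is [+high]. The remaining /ʌ, e, ə/ satisfy [−round], [−low], [−high].

ʌ, e, ə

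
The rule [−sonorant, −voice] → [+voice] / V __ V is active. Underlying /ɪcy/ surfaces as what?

The only segment in the rule's environment that also matches [−sonorant, −voice] is /c/. Applying [+voice] turns the voiceless palatal stop into /ɟ/ (voiced palatal stop), giving [ɪɟy].

[ɪɟy]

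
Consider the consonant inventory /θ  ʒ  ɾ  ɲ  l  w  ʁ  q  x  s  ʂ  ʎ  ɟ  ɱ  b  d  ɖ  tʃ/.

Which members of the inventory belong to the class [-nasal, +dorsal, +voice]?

w, ʁ, ʎ, ɟ

Checking each segment against [-nasal], [+dorsal], [+voice]: /w/ (labial-velar glide), /ʁ/ (voiced uvular fricative), /ʎ/ (palatal lateral approximant), /ɟ/ (voiced palatal stop) satisfy every feature; every other segment in the inventory fails at least one.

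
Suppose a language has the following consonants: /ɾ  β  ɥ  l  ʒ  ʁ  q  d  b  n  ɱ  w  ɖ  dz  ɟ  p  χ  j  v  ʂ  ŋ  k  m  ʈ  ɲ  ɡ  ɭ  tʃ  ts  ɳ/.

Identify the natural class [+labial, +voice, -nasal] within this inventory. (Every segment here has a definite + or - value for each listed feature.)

Checking each segment against [+labial], [+voice], [-nasal]: /β/ (voiced bilabial fricative), /ɥ/ (labial-palatal glide), /b/ (voiced bilabial stop), /w/ (labial-velar glide), /v/ (voiced labiodental fricative) satisfy every feature; every other segment in the inventory fails at least one.

β, ɥ, b, w, v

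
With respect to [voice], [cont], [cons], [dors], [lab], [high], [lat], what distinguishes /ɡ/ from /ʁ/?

[continuant], [high]

/ɡ/ (voiced velar stop) and /ʁ/ (voiced uvular fricative) agree on [+voice], [+consonantal], [+dorsal], [−labial], [−lateral]. They differ on [continuant] (/ɡ/ [−], /ʁ/ [+]), [high] (/ɡ/ [+], /ʁ/ [−]).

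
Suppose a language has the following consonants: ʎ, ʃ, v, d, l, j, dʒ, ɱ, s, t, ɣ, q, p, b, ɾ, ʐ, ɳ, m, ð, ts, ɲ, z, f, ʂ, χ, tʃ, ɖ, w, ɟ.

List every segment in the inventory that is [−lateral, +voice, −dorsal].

v, d, dʒ, ɱ, b, ɾ, ʐ, ɳ, m, ð, z, ɖ

Checking each segment against [−lateral], [+voice], [−dorsal]: /v/ (voiced labiodental fricative), /d/ (voiced alveolar stop), /dʒ/ (voiced postalveolar affricate), /ɱ/ (labiodental nasal), /b/ (voiced bilabial stop), /ɾ/ (alveolar tap), among others, satisfy every feature; every other segment in the inventory fails at least one.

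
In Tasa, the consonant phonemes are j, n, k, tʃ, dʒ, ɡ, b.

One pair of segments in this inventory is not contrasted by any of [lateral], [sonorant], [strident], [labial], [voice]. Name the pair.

n, j

Both /n/ and /j/ are [−lateral], [+sonorant], [−strident], [−labial], [+voice]. Since the list omits [nasal], [continuant] and [dorsal] — which do distinguish the alveolar nasal from the palatal glide — this pair collapses; all other pairs remain distinct.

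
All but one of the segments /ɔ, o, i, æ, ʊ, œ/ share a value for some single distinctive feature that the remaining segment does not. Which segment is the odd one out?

The remaining segments after removing /æ/ share [−low]; /æ/ (low front unrounded vowel) is [+low]. For every other candidate removal, the leftover set fails to share any single feature value that the removed segment lacks.

æ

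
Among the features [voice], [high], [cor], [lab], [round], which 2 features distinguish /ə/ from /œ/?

/ə/ (mid central vowel (schwa)) and /œ/ (mid front rounded lax vowel) agree on [+voice], [-high], [-coronal]. They differ on [labial] (/ə/ [-], /œ/ [+]), [round] (/ə/ [-], /œ/ [+]).

[labial], [round]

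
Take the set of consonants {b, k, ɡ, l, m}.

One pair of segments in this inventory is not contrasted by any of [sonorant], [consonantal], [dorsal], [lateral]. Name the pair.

k, ɡ

On the given features, /k/ and /ɡ/ have an identical profile: [−sonorant], [+consonantal], [+dorsal], [−lateral]. No other two segments in the inventory coincide on all 4 features. (They do differ in [voice], which is not among the given features.)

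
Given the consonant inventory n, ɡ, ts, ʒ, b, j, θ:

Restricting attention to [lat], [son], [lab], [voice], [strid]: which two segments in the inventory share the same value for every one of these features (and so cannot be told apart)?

Both /n/ and /j/ are [−lateral], [+sonorant], [−labial], [+voice], [−strident]. Since the list omits [nasal], [continuant] and [dorsal] — which do distinguish the alveolar nasal from the palatal glide — this pair collapses; all other pairs remain distinct.

n, j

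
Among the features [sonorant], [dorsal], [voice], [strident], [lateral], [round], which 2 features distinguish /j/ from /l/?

[lateral], [dorsal]

/j/ is the palatal glide and /l/ is the alveolar lateral approximant. Both are [+sonorant], [+voice], [−strident], [−round]. /j/ is [−lateral] while /l/ is [+lateral]; /j/ is [+dorsal] while /l/ is [−dorsal], so the distinguishing features are [lateral], [dorsal].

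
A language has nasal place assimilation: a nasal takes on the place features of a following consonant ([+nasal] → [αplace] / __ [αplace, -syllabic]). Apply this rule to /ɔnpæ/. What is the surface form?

/n/ sits before the [+labial] consonant /p/, so it takes on [+labial] and surfaces as /m/. The rest of the form is unaffected: [ɔmpæ].

[ɔmpæ]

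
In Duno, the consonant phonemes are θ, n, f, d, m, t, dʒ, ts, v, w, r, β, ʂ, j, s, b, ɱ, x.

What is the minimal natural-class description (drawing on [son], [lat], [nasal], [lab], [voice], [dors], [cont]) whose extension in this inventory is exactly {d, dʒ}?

Every target segment is [−sonorant], [+voice], [−labial]; each remaining inventory member fails at least one of these. Each conjunct is needed — [+voice, −labial] alone would also admit /n, r, j/; [−sonorant, −labial] alone would also admit /θ, t, ts, ʂ, …/; [−sonorant, +voice] alone would also admit /v, β, b/ — and no other combination of two listed features has exactly this extension, so three is the minimum.

[−son, +voice, −lab]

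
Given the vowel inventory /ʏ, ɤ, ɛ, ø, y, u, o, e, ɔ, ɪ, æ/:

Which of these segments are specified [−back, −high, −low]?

Checking each segment against [−back], [−high], [−low]: /ɛ/ (mid front unrounded lax vowel), /ø/ (mid front rounded tense vowel), /e/ (mid front unrounded tense vowel) satisfy every feature; every other segment in the inventory fails at least one.

ɛ, ø, e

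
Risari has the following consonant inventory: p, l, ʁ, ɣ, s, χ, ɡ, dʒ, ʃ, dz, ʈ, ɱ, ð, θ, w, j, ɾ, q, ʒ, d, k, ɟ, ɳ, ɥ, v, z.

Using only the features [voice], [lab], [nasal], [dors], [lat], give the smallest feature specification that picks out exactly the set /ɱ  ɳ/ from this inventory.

[+nasal]

Every target segment is [+nasal] and no other inventory member is, so one feature is enough.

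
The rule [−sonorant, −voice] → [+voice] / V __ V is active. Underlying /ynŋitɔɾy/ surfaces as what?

/t/ satisfies [−sonorant, −voice] and sits in V __ V. The [+voice] counterpart of the voiceless alveolar stop is /d/. Other segments in /ynŋitɔɾy/ either fail the structural description or are not in the environment, so the surface form is [ynŋidɔɾy].

[ynŋidɔɾy]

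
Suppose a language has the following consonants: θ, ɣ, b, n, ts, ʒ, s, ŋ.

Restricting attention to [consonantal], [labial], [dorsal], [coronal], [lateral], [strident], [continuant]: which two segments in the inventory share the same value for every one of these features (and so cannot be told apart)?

On the given features, /s/ and /ʒ/ have an identical profile: [+consonantal], [−labial], [−dorsal], [+coronal], [−lateral], [+strident], [+continuant]. No other two segments in the inventory coincide on all 7 features. (They do differ in [voice], [anterior] and [distributed], which are not among the given features.)

s, ʒ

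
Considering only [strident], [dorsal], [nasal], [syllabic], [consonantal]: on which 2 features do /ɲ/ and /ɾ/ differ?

/ɲ/ (palatal nasal) and /ɾ/ (alveolar tap) agree on [−strident], [−syllabic], [+consonantal]. They differ on [nasal] (/ɲ/ [+], /ɾ/ [−]), [dorsal] (/ɲ/ [+], /ɾ/ [−]).

[nasal], [dorsal]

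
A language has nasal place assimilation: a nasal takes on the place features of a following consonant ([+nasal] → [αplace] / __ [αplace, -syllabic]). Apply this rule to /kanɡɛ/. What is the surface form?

[kaŋɡɛ]

The only nasal preceding a consonant is /n/ before /ɡ/. /ɡ/ is [+dorsal], so /n/ → /ŋ/, giving [kaŋɡɛ].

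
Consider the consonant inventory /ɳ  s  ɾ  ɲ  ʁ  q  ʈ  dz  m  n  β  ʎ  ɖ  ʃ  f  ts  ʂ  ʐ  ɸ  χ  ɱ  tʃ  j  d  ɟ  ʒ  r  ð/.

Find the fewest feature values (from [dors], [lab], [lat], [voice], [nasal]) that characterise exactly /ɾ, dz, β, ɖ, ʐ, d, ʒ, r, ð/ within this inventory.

/ɾ, dz, β, ɖ, ʐ, d, ʒ, r, ð/ are all [+voice], [−nasal], [−dorsal], and no other segment in the inventory matches all three values. Dropping any one of them over-generates: [−nasal, −dorsal] alone would also admit /s, ʈ, ʃ, f, …/; [+voice, −dorsal] alone would also admit /ɳ, m, n, ɱ/; [+voice, −nasal] alone would also admit /ʁ, ʎ, j, ɟ/. No other combination of two listed features picks out exactly this set either, so fewer than three features will not do.

[+voice, −nasal, −dors]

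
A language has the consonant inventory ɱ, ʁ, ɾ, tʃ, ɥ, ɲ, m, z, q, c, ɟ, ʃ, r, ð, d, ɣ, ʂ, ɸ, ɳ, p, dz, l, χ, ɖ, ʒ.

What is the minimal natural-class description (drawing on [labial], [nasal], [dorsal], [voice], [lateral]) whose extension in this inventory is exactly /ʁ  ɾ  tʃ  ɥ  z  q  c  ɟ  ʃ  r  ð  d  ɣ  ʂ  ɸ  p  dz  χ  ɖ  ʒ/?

[-nasal, -lateral]

Every target segment is [-nasal], [-lateral]; each remaining inventory member fails at least one of these. Each conjunct is needed — [-lateral] alone would also admit /ɱ, ɲ, m, ɳ/; [-nasal] alone would also admit /l/ — and no other single listed feature has exactly this extension, so two is the minimum.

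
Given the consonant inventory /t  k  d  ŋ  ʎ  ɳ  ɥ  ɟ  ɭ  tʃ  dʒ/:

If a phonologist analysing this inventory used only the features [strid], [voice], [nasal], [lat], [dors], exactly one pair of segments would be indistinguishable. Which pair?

ɟ, ɥ

On the given features, /ɟ/ and /ɥ/ have an identical profile: [−strident], [+voice], [−nasal], [−lateral], [+dorsal]. No other two segments in the inventory coincide on all 5 features. (They do differ in [sonorant], [continuant], [labial] and [round], which are not among the given features.)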